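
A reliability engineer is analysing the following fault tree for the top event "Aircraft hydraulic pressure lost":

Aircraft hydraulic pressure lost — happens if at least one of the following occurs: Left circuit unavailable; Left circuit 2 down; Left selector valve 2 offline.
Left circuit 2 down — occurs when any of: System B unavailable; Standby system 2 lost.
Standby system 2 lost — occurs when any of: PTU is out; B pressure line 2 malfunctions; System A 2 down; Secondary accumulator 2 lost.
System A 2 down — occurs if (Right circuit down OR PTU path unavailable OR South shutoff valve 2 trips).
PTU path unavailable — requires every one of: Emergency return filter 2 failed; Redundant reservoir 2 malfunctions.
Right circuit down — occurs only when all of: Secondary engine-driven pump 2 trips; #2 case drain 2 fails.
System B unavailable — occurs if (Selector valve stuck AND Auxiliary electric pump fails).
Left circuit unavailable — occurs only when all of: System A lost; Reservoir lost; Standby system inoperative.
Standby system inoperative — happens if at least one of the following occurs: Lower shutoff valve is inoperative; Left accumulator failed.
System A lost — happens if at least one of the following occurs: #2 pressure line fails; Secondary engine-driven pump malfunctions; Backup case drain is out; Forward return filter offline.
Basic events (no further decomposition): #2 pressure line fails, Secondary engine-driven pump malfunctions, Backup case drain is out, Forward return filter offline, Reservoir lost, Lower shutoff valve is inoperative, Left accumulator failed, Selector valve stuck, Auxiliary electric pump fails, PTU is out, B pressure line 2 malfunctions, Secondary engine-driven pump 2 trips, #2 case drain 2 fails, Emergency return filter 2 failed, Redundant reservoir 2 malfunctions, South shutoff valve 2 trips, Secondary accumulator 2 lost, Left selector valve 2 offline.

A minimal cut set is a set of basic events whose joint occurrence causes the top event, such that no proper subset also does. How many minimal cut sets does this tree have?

System A lost [OR]: union of children's cut sets → 4 cut set(s).
Standby system inoperative [OR]: union of children's cut sets → 2 cut set(s).
Left circuit unavailable [AND]: one cut set from each child combined → 4 × 1 × 2 = 8 cut set(s).
System B unavailable [AND]: one cut set from each child combined → 1 × 1 = 1 cut set(s).
Right circuit down [AND]: one cut set from each child combined → 1 × 1 = 1 cut set(s).
PTU path unavailable [AND]: one cut set from each child combined → 1 × 1 = 1 cut set(s).
System A 2 down [OR]: union of children's cut sets → 3 cut set(s).
Standby system 2 lost [OR]: union of children's cut sets → 6 cut set(s).
Left circuit 2 down [OR]: union of children's cut sets → 7 cut set(s).
Aircraft hydraulic pressure lost [OR]: union of children's cut sets → 16 cut set(s).

16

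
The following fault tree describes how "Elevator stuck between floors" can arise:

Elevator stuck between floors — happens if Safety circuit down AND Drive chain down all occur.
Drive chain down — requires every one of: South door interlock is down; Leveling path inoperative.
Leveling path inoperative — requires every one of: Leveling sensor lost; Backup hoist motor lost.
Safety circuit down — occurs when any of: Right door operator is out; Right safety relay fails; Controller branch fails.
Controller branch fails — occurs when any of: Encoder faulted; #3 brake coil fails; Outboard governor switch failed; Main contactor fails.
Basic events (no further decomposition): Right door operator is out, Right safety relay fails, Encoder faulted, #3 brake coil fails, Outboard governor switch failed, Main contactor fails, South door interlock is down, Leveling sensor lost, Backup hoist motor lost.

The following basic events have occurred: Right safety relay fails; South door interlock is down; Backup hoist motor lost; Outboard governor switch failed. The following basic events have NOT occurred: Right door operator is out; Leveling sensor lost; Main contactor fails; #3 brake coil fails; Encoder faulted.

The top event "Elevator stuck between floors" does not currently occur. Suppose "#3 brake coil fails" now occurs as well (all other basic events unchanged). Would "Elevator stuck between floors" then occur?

No

Counterfactual: set "#3 brake coil fails" to occurred.
Controller branch fails [OR]: Encoder faulted=not, #3 brake coil fails=occurs, Outboard governor switch failed=occurs, Main contactor fails=not → at least one input occurs → occurs.
Safety circuit down [OR]: Right door operator is out=not, Right safety relay fails=occurs, Controller branch fails=occurs → at least one input occurs → occurs.
Leveling path inoperative [AND]: Leveling sensor lost=not, Backup hoist motor lost=occurs → not all inputs occur → does not occur.
Drive chain down [AND]: South door interlock is down=occurs, Leveling path inoperative=not → not all inputs occur → does not occur.
Elevator stuck between floors [AND]: Safety circuit down=occurs, Drive chain down=not → not all inputs occur → does not occur.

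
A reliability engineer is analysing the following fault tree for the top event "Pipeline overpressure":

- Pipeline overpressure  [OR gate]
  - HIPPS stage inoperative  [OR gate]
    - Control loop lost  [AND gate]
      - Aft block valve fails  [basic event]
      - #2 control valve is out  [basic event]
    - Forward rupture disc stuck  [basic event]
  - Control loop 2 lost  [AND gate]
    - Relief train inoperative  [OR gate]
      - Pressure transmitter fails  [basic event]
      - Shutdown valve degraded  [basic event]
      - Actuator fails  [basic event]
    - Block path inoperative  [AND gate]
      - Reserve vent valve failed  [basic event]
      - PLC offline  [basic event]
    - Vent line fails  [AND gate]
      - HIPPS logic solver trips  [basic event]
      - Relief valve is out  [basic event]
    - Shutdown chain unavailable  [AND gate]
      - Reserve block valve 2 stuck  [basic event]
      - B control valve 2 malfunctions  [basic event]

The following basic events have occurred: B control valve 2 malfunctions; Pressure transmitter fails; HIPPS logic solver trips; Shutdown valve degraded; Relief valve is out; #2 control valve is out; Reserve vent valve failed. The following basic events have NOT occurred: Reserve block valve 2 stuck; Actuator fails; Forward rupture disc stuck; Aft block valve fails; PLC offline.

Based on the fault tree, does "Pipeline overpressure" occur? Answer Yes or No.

No

Control loop lost [AND]: Aft block valve fails=not, #2 control valve is out=occurs → not all inputs occur → does not occur.
HIPPS stage inoperative [OR]: Control loop lost=not, Forward rupture disc stuck=not → no input occurs → does not occur.
Relief train inoperative [OR]: Pressure transmitter fails=occurs, Shutdown valve degraded=occurs, Actuator fails=not → at least one input occurs → occurs.
Block path inoperative [AND]: Reserve vent valve failed=occurs, PLC offline=not → not all inputs occur → does not occur.
Vent line fails [AND]: HIPPS logic solver trips=occurs, Relief valve is out=occurs → all inputs occur → occurs.
Shutdown chain unavailable [AND]: Reserve block valve 2 stuck=not, B control valve 2 malfunctions=occurs → not all inputs occur → does not occur.
Control loop 2 lost [AND]: Relief train inoperative=occurs, Block path inoperative=not, Vent line fails=occurs, Shutdown chain unavailable=not → not all inputs occur → does not occur.
Pipeline overpressure [OR]: HIPPS stage inoperative=not, Control loop 2 lost=not → no input occurs → does not occur.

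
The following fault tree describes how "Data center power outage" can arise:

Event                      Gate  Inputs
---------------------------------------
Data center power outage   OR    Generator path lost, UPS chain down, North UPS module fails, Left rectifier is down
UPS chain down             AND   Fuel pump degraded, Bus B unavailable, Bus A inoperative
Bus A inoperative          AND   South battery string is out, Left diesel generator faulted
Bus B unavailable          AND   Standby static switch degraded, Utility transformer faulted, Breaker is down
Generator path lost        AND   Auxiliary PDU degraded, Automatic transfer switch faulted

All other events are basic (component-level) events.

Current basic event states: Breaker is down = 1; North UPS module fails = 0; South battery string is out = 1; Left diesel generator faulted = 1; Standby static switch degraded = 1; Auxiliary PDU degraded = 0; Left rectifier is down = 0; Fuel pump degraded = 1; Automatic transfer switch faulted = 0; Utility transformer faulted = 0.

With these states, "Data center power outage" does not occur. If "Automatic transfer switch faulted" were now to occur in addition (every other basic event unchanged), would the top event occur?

Counterfactual: set "Automatic transfer switch faulted" to occurred.
Generator path lost [AND]: Auxiliary PDU degraded=not, Automatic transfer switch faulted=occurs → not all inputs occur → does not occur.
Bus B unavailable [AND]: Standby static switch degraded=occurs, Utility transformer faulted=not, Breaker is down=occurs → not all inputs occur → does not occur.
Bus A inoperative [AND]: South battery string is out=occurs, Left diesel generator faulted=occurs → all inputs occur → occurs.
UPS chain down [AND]: Fuel pump degraded=occurs, Bus B unavailable=not, Bus A inoperative=occurs → not all inputs occur → does not occur.
Data center power outage [OR]: Generator path lost=not, UPS chain down=not, North UPS module fails=not, Left rectifier is down=not → no input occurs → does not occur.

No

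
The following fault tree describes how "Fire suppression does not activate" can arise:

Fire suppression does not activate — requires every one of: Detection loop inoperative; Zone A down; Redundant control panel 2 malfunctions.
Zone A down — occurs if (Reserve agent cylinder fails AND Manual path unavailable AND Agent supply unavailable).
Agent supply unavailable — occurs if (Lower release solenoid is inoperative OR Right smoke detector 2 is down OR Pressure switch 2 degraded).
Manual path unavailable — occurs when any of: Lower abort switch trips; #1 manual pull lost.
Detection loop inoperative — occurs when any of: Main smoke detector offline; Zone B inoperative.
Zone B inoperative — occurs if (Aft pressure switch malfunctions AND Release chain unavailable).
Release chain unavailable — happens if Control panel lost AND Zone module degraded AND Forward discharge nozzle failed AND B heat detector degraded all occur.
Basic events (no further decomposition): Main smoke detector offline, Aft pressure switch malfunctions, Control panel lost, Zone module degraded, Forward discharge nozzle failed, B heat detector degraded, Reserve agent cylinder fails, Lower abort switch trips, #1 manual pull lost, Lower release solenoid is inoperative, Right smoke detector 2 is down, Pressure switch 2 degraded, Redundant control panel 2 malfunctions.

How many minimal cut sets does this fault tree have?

Release chain unavailable [AND]: one cut set from each child combined → 1 × 1 × 1 × 1 = 1 cut set(s).
Zone B inoperative [AND]: one cut set from each child combined → 1 × 1 = 1 cut set(s).
Detection loop inoperative [OR]: union of children's cut sets → 2 cut set(s).
Manual path unavailable [OR]: union of children's cut sets → 2 cut set(s).
Agent supply unavailable [OR]: union of children's cut sets → 3 cut set(s).
Zone A down [AND]: one cut set from each child combined → 1 × 2 × 3 = 6 cut set(s).
Fire suppression does not activate [AND]: one cut set from each child combined → 2 × 6 × 1 = 12 cut set(s).

12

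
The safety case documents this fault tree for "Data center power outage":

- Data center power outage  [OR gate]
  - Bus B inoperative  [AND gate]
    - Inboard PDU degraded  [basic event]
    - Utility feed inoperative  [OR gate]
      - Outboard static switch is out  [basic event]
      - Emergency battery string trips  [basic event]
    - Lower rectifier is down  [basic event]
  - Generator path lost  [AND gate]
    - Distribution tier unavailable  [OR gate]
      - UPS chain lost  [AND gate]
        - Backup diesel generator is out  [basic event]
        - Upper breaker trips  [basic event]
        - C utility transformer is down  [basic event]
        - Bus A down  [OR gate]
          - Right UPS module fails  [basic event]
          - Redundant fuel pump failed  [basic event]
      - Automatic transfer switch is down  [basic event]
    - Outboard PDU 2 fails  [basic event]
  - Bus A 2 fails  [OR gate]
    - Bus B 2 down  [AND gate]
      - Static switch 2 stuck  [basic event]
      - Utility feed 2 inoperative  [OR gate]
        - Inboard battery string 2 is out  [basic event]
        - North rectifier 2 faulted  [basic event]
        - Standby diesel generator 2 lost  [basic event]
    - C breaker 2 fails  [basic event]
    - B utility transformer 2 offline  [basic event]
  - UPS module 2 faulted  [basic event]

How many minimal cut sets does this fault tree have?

11

Utility feed inoperative [OR]: union of children's cut sets → 2 cut set(s).
Bus B inoperative [AND]: one cut set from each child combined → 1 × 2 × 1 = 2 cut set(s).
Bus A down [OR]: union of children's cut sets → 2 cut set(s).
UPS chain lost [AND]: one cut set from each child combined → 1 × 1 × 1 × 2 = 2 cut set(s).
Distribution tier unavailable [OR]: union of children's cut sets → 3 cut set(s).
Generator path lost [AND]: one cut set from each child combined → 3 × 1 = 3 cut set(s).
Utility feed 2 inoperative [OR]: union of children's cut sets → 3 cut set(s).
Bus B 2 down [AND]: one cut set from each child combined → 1 × 3 = 3 cut set(s).
Bus A 2 fails [OR]: union of children's cut sets → 5 cut set(s).
Data center power outage [OR]: union of children's cut sets → 11 cut set(s).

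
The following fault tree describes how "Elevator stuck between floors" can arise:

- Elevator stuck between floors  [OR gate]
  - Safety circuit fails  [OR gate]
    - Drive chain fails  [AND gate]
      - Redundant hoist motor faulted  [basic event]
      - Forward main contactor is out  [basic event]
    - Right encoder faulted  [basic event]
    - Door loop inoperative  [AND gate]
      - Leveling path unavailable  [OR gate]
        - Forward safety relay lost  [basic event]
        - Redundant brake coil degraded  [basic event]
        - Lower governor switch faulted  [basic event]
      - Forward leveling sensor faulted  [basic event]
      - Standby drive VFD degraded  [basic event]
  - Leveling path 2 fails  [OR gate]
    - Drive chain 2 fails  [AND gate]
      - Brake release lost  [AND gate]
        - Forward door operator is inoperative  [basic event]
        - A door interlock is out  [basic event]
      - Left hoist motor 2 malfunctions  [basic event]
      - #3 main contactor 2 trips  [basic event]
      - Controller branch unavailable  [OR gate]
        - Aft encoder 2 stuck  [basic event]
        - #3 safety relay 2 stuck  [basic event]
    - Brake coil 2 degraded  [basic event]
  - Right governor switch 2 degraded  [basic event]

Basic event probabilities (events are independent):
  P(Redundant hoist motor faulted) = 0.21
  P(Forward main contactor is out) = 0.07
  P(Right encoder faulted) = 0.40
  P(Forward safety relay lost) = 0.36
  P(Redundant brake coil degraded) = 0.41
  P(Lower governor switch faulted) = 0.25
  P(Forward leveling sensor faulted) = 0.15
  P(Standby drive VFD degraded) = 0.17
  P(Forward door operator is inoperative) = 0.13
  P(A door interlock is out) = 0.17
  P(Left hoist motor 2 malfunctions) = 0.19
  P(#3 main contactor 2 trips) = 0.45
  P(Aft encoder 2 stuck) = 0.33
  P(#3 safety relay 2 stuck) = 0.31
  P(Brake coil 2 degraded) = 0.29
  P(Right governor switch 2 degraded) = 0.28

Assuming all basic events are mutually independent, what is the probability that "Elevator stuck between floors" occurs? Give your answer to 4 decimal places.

P(Drive chain fails) [AND] = 0.21 × 0.07 = 0.014700
P(Leveling path unavailable) [OR] = 1 − (1−0.36) × (1−0.41) × (1−0.25) = 0.716800
P(Door loop inoperative) [AND] = 0.716800 × 0.15 × 0.17 = 0.018278
P(Safety circuit fails) [OR] = 1 − (1−0.014700) × (1−0.40) × (1−0.018278) = 0.419626
P(Brake release lost) [AND] = 0.13 × 0.17 = 0.022100
P(Controller branch unavailable) [OR] = 1 − (1−0.33) × (1−0.31) = 0.537700
P(Drive chain 2 fails) [AND] = 0.022100 × 0.19 × 0.45 × 0.537700 = 0.001016
P(Leveling path 2 fails) [OR] = 1 − (1−0.001016) × (1−0.29) = 0.290721
P(Elevator stuck between floors) [OR] = 1 − (1−0.419626) × (1−0.290721) × (1−0.28) = 0.703614
Rounded to 4 decimal places: P(Elevator stuck between floors) ≈ 0.7036.

0.7036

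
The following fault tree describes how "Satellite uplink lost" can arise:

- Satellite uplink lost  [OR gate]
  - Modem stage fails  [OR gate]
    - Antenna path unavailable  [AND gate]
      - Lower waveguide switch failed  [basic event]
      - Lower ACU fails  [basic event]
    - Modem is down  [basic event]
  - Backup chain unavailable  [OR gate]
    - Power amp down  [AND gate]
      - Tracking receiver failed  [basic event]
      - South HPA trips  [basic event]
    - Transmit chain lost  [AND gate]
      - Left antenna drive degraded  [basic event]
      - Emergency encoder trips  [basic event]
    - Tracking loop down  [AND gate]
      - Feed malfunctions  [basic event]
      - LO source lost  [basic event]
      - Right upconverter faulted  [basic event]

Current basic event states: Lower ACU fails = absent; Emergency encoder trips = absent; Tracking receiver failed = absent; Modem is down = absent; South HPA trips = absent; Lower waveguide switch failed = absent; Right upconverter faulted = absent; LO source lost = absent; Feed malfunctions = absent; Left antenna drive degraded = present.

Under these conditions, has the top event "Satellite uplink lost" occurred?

Antenna path unavailable [AND]: Lower waveguide switch failed=not, Lower ACU fails=not → not all inputs occur → does not occur.
Modem stage fails [OR]: Antenna path unavailable=not, Modem is down=not → no input occurs → does not occur.
Power amp down [AND]: Tracking receiver failed=not, South HPA trips=not → not all inputs occur → does not occur.
Transmit chain lost [AND]: Left antenna drive degraded=occurs, Emergency encoder trips=not → not all inputs occur → does not occur.
Tracking loop down [AND]: Feed malfunctions=not, LO source lost=not, Right upconverter faulted=not → not all inputs occur → does not occur.
Backup chain unavailable [OR]: Power amp down=not, Transmit chain lost=not, Tracking loop down=not → no input occurs → does not occur.
Satellite uplink lost [OR]: Modem stage fails=not, Backup chain unavailable=not → no input occurs → does not occur.

No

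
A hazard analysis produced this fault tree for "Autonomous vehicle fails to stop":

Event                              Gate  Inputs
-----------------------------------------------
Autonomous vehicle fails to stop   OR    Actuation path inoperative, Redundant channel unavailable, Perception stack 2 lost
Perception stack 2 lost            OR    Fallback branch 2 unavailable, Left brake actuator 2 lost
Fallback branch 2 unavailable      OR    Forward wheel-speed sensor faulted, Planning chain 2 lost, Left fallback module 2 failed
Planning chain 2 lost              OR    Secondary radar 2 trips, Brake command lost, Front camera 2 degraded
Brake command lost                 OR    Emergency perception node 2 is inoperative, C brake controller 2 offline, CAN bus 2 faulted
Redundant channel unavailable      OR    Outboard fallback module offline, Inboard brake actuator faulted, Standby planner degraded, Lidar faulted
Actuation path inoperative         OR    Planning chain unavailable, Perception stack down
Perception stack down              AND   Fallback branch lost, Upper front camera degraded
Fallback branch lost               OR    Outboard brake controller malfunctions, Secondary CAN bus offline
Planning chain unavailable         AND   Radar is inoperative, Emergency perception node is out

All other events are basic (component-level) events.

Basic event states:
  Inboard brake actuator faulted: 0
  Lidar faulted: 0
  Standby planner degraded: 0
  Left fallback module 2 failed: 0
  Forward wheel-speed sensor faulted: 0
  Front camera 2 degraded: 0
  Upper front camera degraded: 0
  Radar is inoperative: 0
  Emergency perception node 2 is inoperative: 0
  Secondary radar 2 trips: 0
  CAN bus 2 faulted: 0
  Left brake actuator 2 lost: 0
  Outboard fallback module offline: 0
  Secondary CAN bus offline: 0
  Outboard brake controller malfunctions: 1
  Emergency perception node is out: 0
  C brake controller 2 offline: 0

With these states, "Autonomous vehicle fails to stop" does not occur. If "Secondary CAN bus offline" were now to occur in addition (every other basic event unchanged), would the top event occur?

No

Counterfactual: set "Secondary CAN bus offline" to occurred.
Planning chain unavailable [AND]: Radar is inoperative=not, Emergency perception node is out=not → not all inputs occur → does not occur.
Fallback branch lost [OR]: Outboard brake controller malfunctions=occurs, Secondary CAN bus offline=occurs → at least one input occurs → occurs.
Perception stack down [AND]: Fallback branch lost=occurs, Upper front camera degraded=not → not all inputs occur → does not occur.
Actuation path inoperative [OR]: Planning chain unavailable=not, Perception stack down=not → no input occurs → does not occur.
Redundant channel unavailable [OR]: Outboard fallback module offline=not, Inboard brake actuator faulted=not, Standby planner degraded=not, Lidar faulted=not → no input occurs → does not occur.
Brake command lost [OR]: Emergency perception node 2 is inoperative=not, C brake controller 2 offline=not, CAN bus 2 faulted=not → no input occurs → does not occur.
Planning chain 2 lost [OR]: Secondary radar 2 trips=not, Brake command lost=not, Front camera 2 degraded=not → no input occurs → does not occur.
Fallback branch 2 unavailable [OR]: Forward wheel-speed sensor faulted=not, Planning chain 2 lost=not, Left fallback module 2 failed=not → no input occurs → does not occur.
Perception stack 2 lost [OR]: Fallback branch 2 unavailable=not, Left brake actuator 2 lost=not → no input occurs → does not occur.
Autonomous vehicle fails to stop [OR]: Actuation path inoperative=not, Redundant channel unavailable=not, Perception stack 2 lost=not → no input occurs → does not occur.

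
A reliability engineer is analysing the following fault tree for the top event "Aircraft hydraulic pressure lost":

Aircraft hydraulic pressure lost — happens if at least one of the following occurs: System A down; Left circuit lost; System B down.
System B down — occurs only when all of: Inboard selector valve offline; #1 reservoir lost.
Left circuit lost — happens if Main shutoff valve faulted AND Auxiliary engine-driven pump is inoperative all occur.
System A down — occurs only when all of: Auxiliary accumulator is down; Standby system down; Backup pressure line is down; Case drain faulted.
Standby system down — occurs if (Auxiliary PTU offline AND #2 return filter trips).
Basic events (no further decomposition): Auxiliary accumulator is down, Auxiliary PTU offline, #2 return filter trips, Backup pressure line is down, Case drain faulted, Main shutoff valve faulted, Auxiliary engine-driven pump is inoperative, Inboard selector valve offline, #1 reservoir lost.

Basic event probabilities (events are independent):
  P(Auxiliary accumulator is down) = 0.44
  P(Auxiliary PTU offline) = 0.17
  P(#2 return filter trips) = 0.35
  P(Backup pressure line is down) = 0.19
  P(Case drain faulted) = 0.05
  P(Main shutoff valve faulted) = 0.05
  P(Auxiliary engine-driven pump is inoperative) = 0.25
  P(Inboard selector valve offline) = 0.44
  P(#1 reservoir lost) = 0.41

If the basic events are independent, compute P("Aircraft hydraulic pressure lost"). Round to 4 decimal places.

P(Standby system down) [AND] = 0.17 × 0.35 = 0.059500
P(System A down) [AND] = 0.44 × 0.059500 × 0.19 × 0.05 = 0.000249
P(Left circuit lost) [AND] = 0.05 × 0.25 = 0.012500
P(System B down) [AND] = 0.44 × 0.41 = 0.180400
P(Aircraft hydraulic pressure lost) [OR] = 1 − (1−0.000249) × (1−0.012500) × (1−0.180400) = 0.190847
Rounded to 4 decimal places: P(Aircraft hydraulic pressure lost) ≈ 0.1908.

0.1908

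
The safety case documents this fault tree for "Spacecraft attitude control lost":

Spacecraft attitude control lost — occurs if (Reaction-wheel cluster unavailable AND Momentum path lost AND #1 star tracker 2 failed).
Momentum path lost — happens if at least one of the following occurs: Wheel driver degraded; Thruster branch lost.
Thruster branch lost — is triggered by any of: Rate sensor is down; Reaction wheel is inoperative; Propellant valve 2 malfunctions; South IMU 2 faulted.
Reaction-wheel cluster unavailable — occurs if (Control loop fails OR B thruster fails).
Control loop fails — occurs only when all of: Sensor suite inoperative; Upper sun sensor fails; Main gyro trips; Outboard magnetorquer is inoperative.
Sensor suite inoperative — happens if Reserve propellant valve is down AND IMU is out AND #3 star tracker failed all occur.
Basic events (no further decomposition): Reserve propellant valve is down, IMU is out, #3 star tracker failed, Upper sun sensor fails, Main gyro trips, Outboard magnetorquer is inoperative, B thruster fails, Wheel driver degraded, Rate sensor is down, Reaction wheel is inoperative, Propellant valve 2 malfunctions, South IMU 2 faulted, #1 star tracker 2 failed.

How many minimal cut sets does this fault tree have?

10

Sensor suite inoperative [AND]: one cut set from each child combined → 1 × 1 × 1 = 1 cut set(s).
Control loop fails [AND]: one cut set from each child combined → 1 × 1 × 1 × 1 = 1 cut set(s).
Reaction-wheel cluster unavailable [OR]: union of children's cut sets → 2 cut set(s).
Thruster branch lost [OR]: union of children's cut sets → 4 cut set(s).
Momentum path lost [OR]: union of children's cut sets → 5 cut set(s).
Spacecraft attitude control lost [AND]: one cut set from each child combined → 2 × 5 × 1 = 10 cut set(s).
Minimal cut sets: {#1 star tracker 2 failed, #3 star tracker failed, IMU is out, Main gyro trips, Outboard magnetorquer is inoperative, Reserve propellant valve is down, Upper sun sensor fails, Wheel driver degraded}; {#1 star tracker 2 failed, #3 star tracker failed, IMU is out, Main gyro trips, Outboard magnetorquer is inoperative, Rate sensor is down, Reserve propellant valve is down, Upper sun sensor fails}; {#1 star tracker 2 failed, #3 star tracker failed, IMU is out, Main gyro trips, Outboard magnetorquer is inoperative, Reaction wheel is inoperative, Reserve propellant valve is down, Upper sun sensor fails}; {#1 star tracker 2 failed, #3 star tracker failed, IMU is out, Main gyro trips, Outboard magnetorquer is inoperative, Propellant valve 2 malfunctions, Reserve propellant valve is down, Upper sun sensor fails}; {#1 star tracker 2 failed, #3 star tracker failed, IMU is out, Main gyro trips, Outboard magnetorquer is inoperative, Reserve propellant valve is down, South IMU 2 faulted, Upper sun sensor fails}; {#1 star tracker 2 failed, B thruster fails, Wheel driver degraded}; {#1 star tracker 2 failed, B thruster fails, Rate sensor is down}; {#1 star tracker 2 failed, B thruster fails, Reaction wheel is inoperative}; {#1 star tracker 2 failed, B thruster fails, Propellant valve 2 malfunctions}; {#1 star tracker 2 failed, B thruster fails, South IMU 2 faulted}.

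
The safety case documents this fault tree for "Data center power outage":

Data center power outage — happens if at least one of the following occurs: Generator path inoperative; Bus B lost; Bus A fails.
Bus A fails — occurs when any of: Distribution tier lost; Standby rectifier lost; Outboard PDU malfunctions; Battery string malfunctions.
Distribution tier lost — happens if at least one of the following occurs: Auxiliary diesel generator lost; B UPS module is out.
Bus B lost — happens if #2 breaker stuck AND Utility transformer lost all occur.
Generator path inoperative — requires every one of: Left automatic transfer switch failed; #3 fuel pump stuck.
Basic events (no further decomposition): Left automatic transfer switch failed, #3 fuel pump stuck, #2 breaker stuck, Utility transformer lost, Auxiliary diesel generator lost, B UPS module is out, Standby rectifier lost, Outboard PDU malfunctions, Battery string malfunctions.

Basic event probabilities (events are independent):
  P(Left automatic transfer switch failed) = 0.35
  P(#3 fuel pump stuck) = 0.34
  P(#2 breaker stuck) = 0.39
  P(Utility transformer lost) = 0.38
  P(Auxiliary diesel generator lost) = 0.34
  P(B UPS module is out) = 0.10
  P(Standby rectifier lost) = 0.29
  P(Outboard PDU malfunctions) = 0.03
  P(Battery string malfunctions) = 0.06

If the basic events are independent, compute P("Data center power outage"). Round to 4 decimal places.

0.7114

P(Generator path inoperative) [AND] = 0.35 × 0.34 = 0.119000
P(Bus B lost) [AND] = 0.39 × 0.38 = 0.148200
P(Distribution tier lost) [OR] = 1 − (1−0.34) × (1−0.10) = 0.406000
P(Bus A fails) [OR] = 1 − (1−0.406000) × (1−0.29) × (1−0.03) × (1−0.06) = 0.615457
P(Data center power outage) [OR] = 1 − (1−0.119000) × (1−0.148200) × (1−0.615457) = 0.711425
Rounded to 4 decimal places: P(Data center power outage) ≈ 0.7114.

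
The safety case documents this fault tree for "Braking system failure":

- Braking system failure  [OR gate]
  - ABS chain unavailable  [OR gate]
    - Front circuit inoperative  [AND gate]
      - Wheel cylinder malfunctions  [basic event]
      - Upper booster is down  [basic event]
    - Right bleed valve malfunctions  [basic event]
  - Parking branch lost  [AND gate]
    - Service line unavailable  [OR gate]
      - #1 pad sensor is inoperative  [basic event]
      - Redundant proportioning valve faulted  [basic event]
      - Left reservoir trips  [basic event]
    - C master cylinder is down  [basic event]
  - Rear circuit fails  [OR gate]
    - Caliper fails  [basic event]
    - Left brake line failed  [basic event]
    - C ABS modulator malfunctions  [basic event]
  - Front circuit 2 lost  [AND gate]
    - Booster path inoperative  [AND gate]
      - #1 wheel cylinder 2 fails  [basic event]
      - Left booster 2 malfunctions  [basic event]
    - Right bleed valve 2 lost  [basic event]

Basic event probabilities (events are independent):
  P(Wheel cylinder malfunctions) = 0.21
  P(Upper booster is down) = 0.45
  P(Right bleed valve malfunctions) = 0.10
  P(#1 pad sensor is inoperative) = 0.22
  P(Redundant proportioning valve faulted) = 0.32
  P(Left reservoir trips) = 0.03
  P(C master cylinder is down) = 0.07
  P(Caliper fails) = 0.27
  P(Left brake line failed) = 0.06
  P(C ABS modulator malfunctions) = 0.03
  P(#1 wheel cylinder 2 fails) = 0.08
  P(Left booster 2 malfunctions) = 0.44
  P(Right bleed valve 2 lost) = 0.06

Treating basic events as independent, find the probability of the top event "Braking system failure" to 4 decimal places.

0.4771

P(Front circuit inoperative) [AND] = 0.21 × 0.45 = 0.094500
P(ABS chain unavailable) [OR] = 1 − (1−0.094500) × (1−0.10) = 0.185050
P(Service line unavailable) [OR] = 1 − (1−0.22) × (1−0.32) × (1−0.03) = 0.485512
P(Parking branch lost) [AND] = 0.485512 × 0.07 = 0.033986
P(Rear circuit fails) [OR] = 1 − (1−0.27) × (1−0.06) × (1−0.03) = 0.334386
P(Booster path inoperative) [AND] = 0.08 × 0.44 = 0.035200
P(Front circuit 2 lost) [AND] = 0.035200 × 0.06 = 0.002112
P(Braking system failure) [OR] = 1 − (1−0.185050) × (1−0.033986) × (1−0.334386) × (1−0.002112) = 0.477100
Rounded to 4 decimal places: P(Braking system failure) ≈ 0.4771.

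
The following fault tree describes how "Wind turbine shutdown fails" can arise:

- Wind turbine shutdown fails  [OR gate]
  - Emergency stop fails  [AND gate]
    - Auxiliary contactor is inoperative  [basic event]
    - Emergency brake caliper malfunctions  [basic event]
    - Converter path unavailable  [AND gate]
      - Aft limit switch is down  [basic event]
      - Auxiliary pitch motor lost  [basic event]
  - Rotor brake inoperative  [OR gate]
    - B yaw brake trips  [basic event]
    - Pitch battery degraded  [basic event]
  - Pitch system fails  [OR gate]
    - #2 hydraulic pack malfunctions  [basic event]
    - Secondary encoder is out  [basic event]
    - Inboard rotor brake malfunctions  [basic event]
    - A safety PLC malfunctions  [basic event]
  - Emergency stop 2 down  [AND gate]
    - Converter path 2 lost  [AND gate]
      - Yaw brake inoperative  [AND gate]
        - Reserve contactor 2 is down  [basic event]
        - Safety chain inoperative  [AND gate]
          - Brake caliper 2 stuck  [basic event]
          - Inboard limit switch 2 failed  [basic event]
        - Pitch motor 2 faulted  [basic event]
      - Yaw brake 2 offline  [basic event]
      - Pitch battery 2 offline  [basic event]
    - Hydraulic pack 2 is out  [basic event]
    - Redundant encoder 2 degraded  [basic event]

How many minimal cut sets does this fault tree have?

8

Converter path unavailable [AND]: one cut set from each child combined → 1 × 1 = 1 cut set(s).
Emergency stop fails [AND]: one cut set from each child combined → 1 × 1 × 1 = 1 cut set(s).
Rotor brake inoperative [OR]: union of children's cut sets → 2 cut set(s).
Pitch system fails [OR]: union of children's cut sets → 4 cut set(s).
Safety chain inoperative [AND]: one cut set from each child combined → 1 × 1 = 1 cut set(s).
Yaw brake inoperative [AND]: one cut set from each child combined → 1 × 1 × 1 = 1 cut set(s).
Converter path 2 lost [AND]: one cut set from each child combined → 1 × 1 × 1 = 1 cut set(s).
Emergency stop 2 down [AND]: one cut set from each child combined → 1 × 1 × 1 = 1 cut set(s).
Wind turbine shutdown fails [OR]: union of children's cut sets → 8 cut set(s).
Minimal cut sets: {Aft limit switch is down, Auxiliary contactor is inoperative, Auxiliary pitch motor lost, Emergency brake caliper malfunctions}; {B yaw brake trips}; {Pitch battery degraded}; {#2 hydraulic pack malfunctions}; {Secondary encoder is out}; {Inboard rotor brake malfunctions}; {A safety PLC malfunctions}; {Brake caliper 2 stuck, Hydraulic pack 2 is out, Inboard limit switch 2 failed, Pitch battery 2 offline, Pitch motor 2 faulted, Redundant encoder 2 degraded, Reserve contactor 2 is down, Yaw brake 2 offline}.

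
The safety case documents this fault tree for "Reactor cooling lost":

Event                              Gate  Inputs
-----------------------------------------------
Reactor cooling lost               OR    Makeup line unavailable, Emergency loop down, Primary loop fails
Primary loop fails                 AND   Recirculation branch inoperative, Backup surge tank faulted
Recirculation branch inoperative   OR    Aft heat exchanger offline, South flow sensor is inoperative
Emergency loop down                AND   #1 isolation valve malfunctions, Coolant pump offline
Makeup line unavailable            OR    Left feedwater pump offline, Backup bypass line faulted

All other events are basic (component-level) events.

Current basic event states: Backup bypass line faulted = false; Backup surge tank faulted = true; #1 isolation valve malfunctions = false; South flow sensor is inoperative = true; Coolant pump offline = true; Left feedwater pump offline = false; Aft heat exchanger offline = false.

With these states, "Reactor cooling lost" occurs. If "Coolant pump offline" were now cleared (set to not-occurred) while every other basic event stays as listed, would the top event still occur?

Counterfactual: set "Coolant pump offline" to not occurred.
Makeup line unavailable [OR]: Left feedwater pump offline=not, Backup bypass line faulted=not → no input occurs → does not occur.
Emergency loop down [AND]: #1 isolation valve malfunctions=not, Coolant pump offline=not → not all inputs occur → does not occur.
Recirculation branch inoperative [OR]: Aft heat exchanger offline=not, South flow sensor is inoperative=occurs → at least one input occurs → occurs.
Primary loop fails [AND]: Recirculation branch inoperative=occurs, Backup surge tank faulted=occurs → all inputs occur → occurs.
Reactor cooling lost [OR]: Makeup line unavailable=not, Emergency loop down=not, Primary loop fails=occurs → at least one input occurs → occurs.

Yes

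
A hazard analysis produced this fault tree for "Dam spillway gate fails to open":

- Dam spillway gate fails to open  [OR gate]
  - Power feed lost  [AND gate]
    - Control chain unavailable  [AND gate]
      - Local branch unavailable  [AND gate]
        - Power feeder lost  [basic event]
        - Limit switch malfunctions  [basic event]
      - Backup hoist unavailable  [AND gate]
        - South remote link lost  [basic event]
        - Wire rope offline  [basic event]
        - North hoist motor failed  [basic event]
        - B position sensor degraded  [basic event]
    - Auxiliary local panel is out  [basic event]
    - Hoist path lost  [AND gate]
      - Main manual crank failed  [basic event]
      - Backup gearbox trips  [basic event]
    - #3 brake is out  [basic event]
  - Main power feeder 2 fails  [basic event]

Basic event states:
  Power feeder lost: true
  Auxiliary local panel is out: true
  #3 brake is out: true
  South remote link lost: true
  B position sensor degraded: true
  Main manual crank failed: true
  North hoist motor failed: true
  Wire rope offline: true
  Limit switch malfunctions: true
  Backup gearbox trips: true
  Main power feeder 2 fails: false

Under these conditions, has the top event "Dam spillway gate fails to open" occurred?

Local branch unavailable [AND]: Power feeder lost=occurs, Limit switch malfunctions=occurs → all inputs occur → occurs.
Backup hoist unavailable [AND]: South remote link lost=occurs, Wire rope offline=occurs, North hoist motor failed=occurs, B position sensor degraded=occurs → all inputs occur → occurs.
Control chain unavailable [AND]: Local branch unavailable=occurs, Backup hoist unavailable=occurs → all inputs occur → occurs.
Hoist path lost [AND]: Main manual crank failed=occurs, Backup gearbox trips=occurs → all inputs occur → occurs.
Power feed lost [AND]: Control chain unavailable=occurs, Auxiliary local panel is out=occurs, Hoist path lost=occurs, #3 brake is out=occurs → all inputs occur → occurs.
Dam spillway gate fails to open [OR]: Power feed lost=occurs, Main power feeder 2 fails=not → at least one input occurs → occurs.

Yes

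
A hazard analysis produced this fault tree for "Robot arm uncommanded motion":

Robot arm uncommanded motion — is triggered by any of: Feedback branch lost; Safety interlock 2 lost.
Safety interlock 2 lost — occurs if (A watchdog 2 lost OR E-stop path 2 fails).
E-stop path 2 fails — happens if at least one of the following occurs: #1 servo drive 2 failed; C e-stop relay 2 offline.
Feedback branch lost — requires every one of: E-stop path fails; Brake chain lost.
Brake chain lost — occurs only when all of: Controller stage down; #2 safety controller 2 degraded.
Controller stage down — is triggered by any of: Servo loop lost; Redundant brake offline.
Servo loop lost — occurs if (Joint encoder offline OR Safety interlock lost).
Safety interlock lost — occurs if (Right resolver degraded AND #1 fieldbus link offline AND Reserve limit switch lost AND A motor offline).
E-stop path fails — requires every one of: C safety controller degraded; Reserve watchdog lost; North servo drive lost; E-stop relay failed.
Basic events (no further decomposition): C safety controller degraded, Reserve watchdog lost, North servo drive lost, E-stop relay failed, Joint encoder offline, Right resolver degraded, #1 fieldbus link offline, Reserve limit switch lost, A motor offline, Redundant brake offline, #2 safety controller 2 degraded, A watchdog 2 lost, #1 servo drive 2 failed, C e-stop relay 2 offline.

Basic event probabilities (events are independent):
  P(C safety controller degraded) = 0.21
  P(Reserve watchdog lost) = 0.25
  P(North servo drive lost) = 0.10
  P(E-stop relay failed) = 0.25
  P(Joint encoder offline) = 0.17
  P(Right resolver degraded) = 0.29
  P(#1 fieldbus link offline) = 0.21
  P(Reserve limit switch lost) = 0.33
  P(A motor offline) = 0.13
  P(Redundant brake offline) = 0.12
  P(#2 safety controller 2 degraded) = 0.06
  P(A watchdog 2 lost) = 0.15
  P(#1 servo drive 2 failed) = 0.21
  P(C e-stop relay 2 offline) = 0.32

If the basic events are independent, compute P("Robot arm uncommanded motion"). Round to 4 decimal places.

P(E-stop path fails) [AND] = 0.21 × 0.25 × 0.10 × 0.25 = 0.001313
P(Safety interlock lost) [AND] = 0.29 × 0.21 × 0.33 × 0.13 = 0.002613
P(Servo loop lost) [OR] = 1 − (1−0.17) × (1−0.002613) = 0.172169
P(Controller stage down) [OR] = 1 − (1−0.172169) × (1−0.12) = 0.271509
P(Brake chain lost) [AND] = 0.271509 × 0.06 = 0.016291
P(Feedback branch lost) [AND] = 0.001313 × 0.016291 = 0.000021
P(E-stop path 2 fails) [OR] = 1 − (1−0.21) × (1−0.32) = 0.462800
P(Safety interlock 2 lost) [OR] = 1 − (1−0.15) × (1−0.462800) = 0.543380
P(Robot arm uncommanded motion) [OR] = 1 − (1−0.000021) × (1−0.543380) = 0.543390
Rounded to 4 decimal places: P(Robot arm uncommanded motion) ≈ 0.5434.

0.5434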